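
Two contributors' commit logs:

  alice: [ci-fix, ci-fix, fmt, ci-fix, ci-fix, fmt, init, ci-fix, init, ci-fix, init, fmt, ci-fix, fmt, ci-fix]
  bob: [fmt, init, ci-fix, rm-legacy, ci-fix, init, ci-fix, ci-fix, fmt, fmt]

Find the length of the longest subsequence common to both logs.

8

Match fmt at alice[3]=bob[1]; then ci-fix at alice[4]=bob[3]; then ci-fix at alice[5]=bob[5]; then init at alice[7]=bob[6]; then ci-fix at alice[8]=bob[7]; then ci-fix at alice[10]=bob[8]; then fmt at alice[12]=bob[9]; then fmt at alice[14]=bob[10] — 8 commits in the same relative order in both. Since dp[15][10] = 8, nothing longer is possible.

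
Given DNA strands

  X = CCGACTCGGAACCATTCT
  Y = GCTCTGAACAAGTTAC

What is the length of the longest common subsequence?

Taking G (X #3, Y #1), C (X #5, Y #2), T (X #6, Y #3), C (X #7, Y #4), G (X #9, Y #6), A (X #10, Y #7), A (X #11, Y #8), C (X #12, Y #9), A (X #14, Y #11), T (X #15, Y #13), T (X #16, Y #14), C (X #17, Y #16) gives a common subsequence of length 12, and the DP table's final entry dp[18][16] is also 12, so no common subsequence is longer.

12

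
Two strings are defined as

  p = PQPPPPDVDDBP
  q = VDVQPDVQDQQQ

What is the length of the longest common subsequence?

5

One common subsequence of length 5: Q [2,4], then P [6,5], then D [7,6], then V [8,7], then D [9,9], and the DP table's final entry dp[12][12] is also 5, so no common subsequence is longer.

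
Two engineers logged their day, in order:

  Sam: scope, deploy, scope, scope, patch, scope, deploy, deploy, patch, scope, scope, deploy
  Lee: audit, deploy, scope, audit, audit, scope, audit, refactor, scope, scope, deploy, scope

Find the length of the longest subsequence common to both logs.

Match scope [1,3], scope [3,6], scope [4,9], scope [6,10], deploy [8,11], scope [11,12] — 6 tasks in the same relative order in both, and the DP table's final entry dp[12][12] is also 6, so no common subsequence is longer.

6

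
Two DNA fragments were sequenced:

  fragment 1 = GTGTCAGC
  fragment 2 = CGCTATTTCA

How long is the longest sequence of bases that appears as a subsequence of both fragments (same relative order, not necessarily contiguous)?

Let dp[i][j] be the LCS length of the first i bases of fragment 1 and the first j bases of fragment 2. dp[i][j] = dp[i-1][j-1]+1 when the i-th and j-th bases match, else max(dp[i-1][j], dp[i][j-1]).
    ·  C  G  C  T  A  T  T  T  C  A
 ·  0  0  0  0  0  0  0  0  0  0  0
 G  0  0  1  1  1  1  1  1  1  1  1
 T  0  0  1  1  2  2  2  2  2  2  2
 G  0  0  1  1  2  2  2  2  2  2  2
 T  0  0  1  1  2  2  3  3  3  3  3
 C  0  1  1  2  2  2  3  3  3  4  4
 A  0  1  1  2  2  3  3  3  3  4  5
 G  0  1  2  2  2  3  3  3  3  4  5
 C  0  1  2  3  3  3  3  3  3  4  5
dp[8][10] = 5. One LCS (by backtracking along matches): GTTCA.

5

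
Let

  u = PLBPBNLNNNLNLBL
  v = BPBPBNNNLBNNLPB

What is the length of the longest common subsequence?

11

Taking P [1,2], then B [3,3], then P [4,4], then B [5,5], then N [6,6], then N [8,7], then N [9,8], then N [10,11], then N [12,12], then L [13,13], then B [14,15] gives a common subsequence of length 11, and the DP table's final entry dp[15][15] is also 11, so no common subsequence is longer.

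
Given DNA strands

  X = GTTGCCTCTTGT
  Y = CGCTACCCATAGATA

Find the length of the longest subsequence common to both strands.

Pick G (X #1, Y #2), then T (X #2, Y #4), then C (X #5, Y #6), then C (X #6, Y #7), then C (X #8, Y #8), then T (X #9, Y #10), then G (X #11, Y #12), then T (X #12, Y #14); all 8 bases appear in both, in order. The LCS DP gives dp[12][15] = 8, so this is optimal.

8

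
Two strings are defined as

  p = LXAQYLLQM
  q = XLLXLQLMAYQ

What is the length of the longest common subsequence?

Let dp[i][j] be the LCS length of the first i characters of p and the first j characters of q. dp[i][j] = dp[i-1][j-1]+1 when the i-th and j-th characters match, else max(dp[i-1][j], dp[i][j-1]).
    ·  X  L  L  X  L  Q  L  M  A  Y  Q
 ·  0  0  0  0  0  0  0  0  0  0  0  0
 L  0  0  1  1  1  1  1  1  1  1  1  1
 X  0  1  1  1  2  2  2  2  2  2  2  2
 A  0  1  1  1  2  2  2  2  2  3  3  3
 Q  0  1  1  1  2  2  3  3  3  3  3  4
 Y  0  1  1  1  2  2  3  3  3  3  4  4
 L  0  1  2  2  2  3  3  4  4  4  4  4
 L  0  1  2  3  3  3  3  4  4  4  4  4
 Q  0  1  2  3  3  3  4  4  4  4  4  5
 M  0  1  2  3  3  3  4  4  5  5  5  5
dp[9][11] = 5. One LCS (by backtracking along matches): LXAYQ.

5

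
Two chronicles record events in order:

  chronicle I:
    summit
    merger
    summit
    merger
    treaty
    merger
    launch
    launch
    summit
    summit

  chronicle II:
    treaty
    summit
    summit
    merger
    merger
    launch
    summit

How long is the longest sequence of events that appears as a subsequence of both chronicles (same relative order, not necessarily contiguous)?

One common subsequence of length 6: summit [1,2], then summit [3,3], then merger [4,4], then merger [6,5], then launch [8,6], then summit [10,7]. Since dp[10][7] = 6, nothing longer is possible.

6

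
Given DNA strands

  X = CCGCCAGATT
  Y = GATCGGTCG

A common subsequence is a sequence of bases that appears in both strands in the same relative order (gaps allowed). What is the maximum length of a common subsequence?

Taking C at X[1]=Y[4] → G at X[3]=Y[6] → C at X[5]=Y[8] → G at X[7]=Y[9] gives a common subsequence of length 4. dp[10][9] = 4 confirms this is the maximum.

4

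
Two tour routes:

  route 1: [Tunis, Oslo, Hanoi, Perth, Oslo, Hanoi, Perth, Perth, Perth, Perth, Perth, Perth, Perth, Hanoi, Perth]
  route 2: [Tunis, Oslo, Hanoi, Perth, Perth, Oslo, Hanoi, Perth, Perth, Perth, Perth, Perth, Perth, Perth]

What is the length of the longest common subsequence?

13

One common subsequence of length 13: Tunis at route 1[1]=route 2[1]; then Oslo at route 1[2]=route 2[2]; then Hanoi at route 1[3]=route 2[3]; then Perth at route 1[4]=route 2[5]; then Oslo at route 1[5]=route 2[6]; then Hanoi at route 1[6]=route 2[7]; then Perth at route 1[8]=route 2[8]; then Perth at route 1[9]=route 2[9]; then Perth at route 1[10]=route 2[10]; then Perth at route 1[11]=route 2[11]; then Perth at route 1[12]=route 2[12]; then Perth at route 1[13]=route 2[13]; then Perth at route 1[15]=route 2[14]. The LCS DP gives dp[15][14] = 13, so this is optimal.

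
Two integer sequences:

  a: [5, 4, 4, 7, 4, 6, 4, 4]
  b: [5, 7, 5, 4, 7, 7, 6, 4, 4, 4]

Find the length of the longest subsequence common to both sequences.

6

Let dp[i][j] be the LCS length of the first i values of a and the first j values of b. dp[i][j] = dp[i-1][j-1]+1 when the i-th and j-th values match, else max(dp[i-1][j], dp[i][j-1]).
    ·  5  7  5  4  7  7  6  4  4  4
 ·  0  0  0  0  0  0  0  0  0  0  0
 5  0  1  1  1  1  1  1  1  1  1  1
 4  0  1  1  1  2  2  2  2  2  2  2
 4  0  1  1  1  2  2  2  2  3  3  3
 7  0  1  2  2  2  3  3  3  3  3  3
 4  0  1  2  2  3  3  3  3  4  4  4
 6  0  1  2  2  3  3  3  4  4  4  4
 4  0  1  2  2  3  3  3  4  5  5  5
 4  0  1  2  2  3  3  3  4  5  6  6
dp[8][10] = 6. One LCS (by backtracking along matches): 5, 4, 7, 4, 4, 4.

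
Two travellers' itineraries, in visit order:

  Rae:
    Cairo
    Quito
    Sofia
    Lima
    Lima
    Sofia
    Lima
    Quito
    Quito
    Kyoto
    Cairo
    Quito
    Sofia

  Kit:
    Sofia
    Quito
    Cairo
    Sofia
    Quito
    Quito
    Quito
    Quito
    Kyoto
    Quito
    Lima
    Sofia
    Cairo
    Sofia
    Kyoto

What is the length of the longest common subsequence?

Taking Cairo [1,3], Quito [2,6], Quito [8,7], Quito [9,8], Kyoto [10,9], Cairo [11,13], Sofia [13,14] gives a common subsequence of length 7. Since dp[13][15] = 7, nothing longer is possible.

7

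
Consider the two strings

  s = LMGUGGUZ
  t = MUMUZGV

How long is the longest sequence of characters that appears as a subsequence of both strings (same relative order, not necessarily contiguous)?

Taking M at s[2]=t[1], then U at s[4]=t[2], then U at s[7]=t[4], then Z at s[8]=t[5] gives a common subsequence of length 4, and the DP table's final entry dp[8][7] is also 4, so no common subsequence is longer.

4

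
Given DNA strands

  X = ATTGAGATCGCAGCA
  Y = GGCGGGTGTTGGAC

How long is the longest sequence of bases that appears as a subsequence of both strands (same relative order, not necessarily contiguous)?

6

Taking T [2,9], then T [3,10], then G [6,11], then G [10,12], then A [12,13], then C [14,14] gives a common subsequence of length 6. Since dp[15][14] = 6, nothing longer is possible.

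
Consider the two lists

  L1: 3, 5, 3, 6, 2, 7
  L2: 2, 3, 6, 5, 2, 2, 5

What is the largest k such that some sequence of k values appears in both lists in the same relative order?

3

Let dp[i][j] be the LCS length of the first i values of L1 and the first j values of L2. dp[i][j] = dp[i-1][j-1]+1 when the i-th and j-th values match, else max(dp[i-1][j], dp[i][j-1]).
    ·  2  3  6  5  2  2  5
 ·  0  0  0  0  0  0  0  0
 3  0  0  1  1  1  1  1  1
 5  0  0  1  1  2  2  2  2
 3  0  0  1  1  2  2  2  2
 6  0  0  1  2  2  2  2  2
 2  0  1  1  2  2  3  3  3
 7  0  1  1  2  2  3  3  3
dp[6][7] = 3. One LCS (by backtracking along matches): 3, 5, 2.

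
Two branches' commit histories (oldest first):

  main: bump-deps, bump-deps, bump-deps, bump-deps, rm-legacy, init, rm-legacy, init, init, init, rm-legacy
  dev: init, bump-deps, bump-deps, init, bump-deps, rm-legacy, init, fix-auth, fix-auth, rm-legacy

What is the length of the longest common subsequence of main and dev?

Taking bump-deps [1,2], then bump-deps [2,3], then bump-deps [4,5], then rm-legacy [5,6], then init [6,7], then rm-legacy [11,10] gives a common subsequence of length 6. The LCS DP gives dp[11][10] = 6, so this is optimal.

6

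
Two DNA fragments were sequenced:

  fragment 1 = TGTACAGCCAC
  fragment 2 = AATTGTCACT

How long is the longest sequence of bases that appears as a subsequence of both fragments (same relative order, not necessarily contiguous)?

Let dp[i][j] be the LCS length of the first i bases of fragment 1 and the first j bases of fragment 2. dp[i][j] = dp[i-1][j-1]+1 when the i-th and j-th bases match, else max(dp[i-1][j], dp[i][j-1]).
    ·  A  A  T  T  G  T  C  A  C  T
 ·  0  0  0  0  0  0  0  0  0  0  0
 T  0  0  0  1  1  1  1  1  1  1  1
 G  0  0  0  1  1  2  2  2  2  2  2
 T  0  0  0  1  2  2  3  3  3  3  3
 A  0  1  1  1  2  2  3  3  4  4  4
 C  0  1  1  1  2  2  3  4  4  5  5
 A  0  1  2  2  2  2  3  4  5  5  5
 G  0  1  2  2  2  3  3  4  5  5  5
 C  0  1  2  2  2  3  3  4  5  6  6
 C  0  1  2  2  2  3  3  4  5  6  6
 A  0  1  2  2  2  3  3  4  5  6  6
 C  0  1  2  2  2  3  3  4  5  6  6
dp[11][10] = 6. One LCS (by backtracking along matches): TGTCAC.

6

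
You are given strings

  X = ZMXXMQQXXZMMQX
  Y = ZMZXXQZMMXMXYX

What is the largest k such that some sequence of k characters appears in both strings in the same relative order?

One common subsequence of length 9: Z at X[1]=Y[1]; then M at X[2]=Y[2]; then X at X[3]=Y[4]; then X at X[4]=Y[5]; then Q at X[7]=Y[6]; then Z at X[10]=Y[7]; then M at X[11]=Y[9]; then M at X[12]=Y[11]; then X at X[14]=Y[14]. dp[14][14] = 9 confirms this is the maximum.

9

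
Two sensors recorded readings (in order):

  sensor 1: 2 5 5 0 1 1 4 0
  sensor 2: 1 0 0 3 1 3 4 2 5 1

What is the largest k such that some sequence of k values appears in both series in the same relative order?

Taking 2 at sensor 1[1]=sensor 2[8]; then 5 at sensor 1[3]=sensor 2[9]; then 1 at sensor 1[6]=sensor 2[10] gives a common subsequence of length 3. dp[8][10] = 3 confirms this is the maximum.

3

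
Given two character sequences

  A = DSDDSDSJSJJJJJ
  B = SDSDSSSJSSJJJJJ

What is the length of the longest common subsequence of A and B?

Taking D at A[1]=B[2] → S at A[2]=B[3] → D at A[3]=B[4] → S at A[5]=B[6] → S at A[7]=B[7] → J at A[8]=B[8] → S at A[9]=B[10] → J at A[10]=B[11] → J at A[11]=B[12] → J at A[12]=B[13] → J at A[13]=B[14] → J at A[14]=B[15] gives a common subsequence of length 12. Since dp[14][15] = 12, nothing longer is possible.

12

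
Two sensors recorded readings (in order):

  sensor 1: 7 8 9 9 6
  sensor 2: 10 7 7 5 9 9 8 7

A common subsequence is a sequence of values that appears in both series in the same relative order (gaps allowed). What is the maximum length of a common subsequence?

3

Let dp[i][j] be the LCS length of the first i values of sensor 1 and the first j values of sensor 2. dp[i][j] = dp[i-1][j-1]+1 when the i-th and j-th values match, else max(dp[i-1][j], dp[i][j-1]).
    · 10  7  7  5  9  9  8  7
 ·  0  0  0  0  0  0  0  0  0
 7  0  0  1  1  1  1  1  1  1
 8  0  0  1  1  1  1  1  2  2
 9  0  0  1  1  1  2  2  2  2
 9  0  0  1  1  1  2  3  3  3
 6  0  0  1  1  1  2  3  3  3
dp[5][8] = 3. One LCS (by backtracking along matches): 7, 9, 9.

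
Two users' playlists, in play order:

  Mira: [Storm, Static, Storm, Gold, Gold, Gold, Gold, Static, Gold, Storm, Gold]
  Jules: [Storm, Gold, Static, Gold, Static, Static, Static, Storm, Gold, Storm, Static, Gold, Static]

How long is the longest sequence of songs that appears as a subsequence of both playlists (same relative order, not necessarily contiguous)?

7

One common subsequence of length 7: Storm (Mira #1, Jules #1) → Static (Mira #2, Jules #3) → Gold (Mira #4, Jules #4) → Static (Mira #8, Jules #7) → Gold (Mira #9, Jules #9) → Storm (Mira #10, Jules #10) → Gold (Mira #11, Jules #12). dp[11][13] = 7 confirms this is the maximum.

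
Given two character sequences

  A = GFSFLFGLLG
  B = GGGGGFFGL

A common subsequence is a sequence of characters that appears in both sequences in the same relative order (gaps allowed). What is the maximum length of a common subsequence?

5

Taking G (A #1, B #5) → F (A #4, B #6) → F (A #6, B #7) → G (A #7, B #8) → L (A #9, B #9) gives a common subsequence of length 5. Since dp[10][9] = 5, nothing longer is possible.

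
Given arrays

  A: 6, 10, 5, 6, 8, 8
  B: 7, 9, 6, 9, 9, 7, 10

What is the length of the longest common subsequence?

2

Match 6 at A[1]=B[3], 10 at A[2]=B[7] — 2 values in the same relative order in both. dp[6][7] = 2 confirms this is the maximum.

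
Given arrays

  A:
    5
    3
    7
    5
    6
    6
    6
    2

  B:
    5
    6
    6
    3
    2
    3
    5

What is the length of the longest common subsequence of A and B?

Let dp[i][j] be the LCS length of the first i values of A and the first j values of B. dp[i][j] = dp[i-1][j-1]+1 when the i-th and j-th values match, else max(dp[i-1][j], dp[i][j-1]).
    ·  5  6  6  3  2  3  5
 ·  0  0  0  0  0  0  0  0
 5  0  1  1  1  1  1  1  1
 3  0  1  1  1  2  2  2  2
 7  0  1  1  1  2  2  2  2
 5  0  1  1  1  2  2  2  3
 6  0  1  2  2  2  2  2  3
 6  0  1  2  3  3  3  3  3
 6  0  1  2  3  3  3  3  3
 2  0  1  2  3  3  4  4  4
dp[8][7] = 4. One LCS (by backtracking along matches): 5, 6, 6, 2.

4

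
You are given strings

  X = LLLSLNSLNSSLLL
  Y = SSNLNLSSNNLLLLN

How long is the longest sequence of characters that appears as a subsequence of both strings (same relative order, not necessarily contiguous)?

9

Match S at X[4]=Y[2], L at X[5]=Y[4], N at X[6]=Y[5], L at X[8]=Y[6], S at X[10]=Y[7], S at X[11]=Y[8], L at X[12]=Y[12], L at X[13]=Y[13], L at X[14]=Y[14] — 9 characters in the same relative order in both. The LCS DP gives dp[14][15] = 9, so this is optimal.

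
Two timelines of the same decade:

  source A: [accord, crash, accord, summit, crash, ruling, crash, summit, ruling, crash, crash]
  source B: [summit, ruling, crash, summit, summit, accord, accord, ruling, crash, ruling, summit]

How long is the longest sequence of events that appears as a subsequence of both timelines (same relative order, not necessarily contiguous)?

One common subsequence of length 6: summit [4,1] → ruling [6,2] → crash [7,3] → summit [8,5] → ruling [9,8] → crash [10,9]. The LCS DP gives dp[11][11] = 6, so this is optimal.

6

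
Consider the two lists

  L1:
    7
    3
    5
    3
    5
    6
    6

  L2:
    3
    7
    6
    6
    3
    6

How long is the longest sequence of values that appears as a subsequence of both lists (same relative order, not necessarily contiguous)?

3

Let dp[i][j] be the LCS length of the first i values of L1 and the first j values of L2. dp[i][j] = dp[i-1][j-1]+1 when the i-th and j-th values match, else max(dp[i-1][j], dp[i][j-1]).
    ·  3  7  6  6  3  6
 ·  0  0  0  0  0  0  0
 7  0  0  1  1  1  1  1
 3  0  1  1  1  1  2  2
 5  0  1  1  1  1  2  2
 3  0  1  1  1  1  2  2
 5  0  1  1  1  1  2  2
 6  0  1  1  2  2  2  3
 6  0  1  1  2  3  3  3
dp[7][6] = 3. One LCS (by backtracking along matches): 7, 3, 6.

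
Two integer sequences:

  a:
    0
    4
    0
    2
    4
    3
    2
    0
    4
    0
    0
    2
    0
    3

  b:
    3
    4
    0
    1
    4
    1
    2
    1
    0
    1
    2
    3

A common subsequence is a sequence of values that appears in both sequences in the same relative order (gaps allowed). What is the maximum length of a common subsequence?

Match 4 at a[2]=b[2]; then 0 at a[3]=b[3]; then 4 at a[5]=b[5]; then 2 at a[7]=b[7]; then 0 at a[8]=b[9]; then 2 at a[12]=b[11]; then 3 at a[14]=b[12] — 7 values in the same relative order in both. The LCS DP gives dp[14][12] = 7, so this is optimal.

7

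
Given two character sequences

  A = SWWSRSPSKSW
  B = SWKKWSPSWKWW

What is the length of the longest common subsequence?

Let dp[i][j] be the LCS length of the first i characters of A and the first j characters of B. dp[i][j] = dp[i-1][j-1]+1 when the i-th and j-th characters match, else max(dp[i-1][j], dp[i][j-1]).
    ·  S  W  K  K  W  S  P  S  W  K  W  W
 ·  0  0  0  0  0  0  0  0  0  0  0  0  0
 S  0  1  1  1  1  1  1  1  1  1  1  1  1
 W  0  1  2  2  2  2  2  2  2  2  2  2  2
 W  0  1  2  2  2  3  3  3  3  3  3  3  3
 S  0  1  2  2  2  3  4  4  4  4  4  4  4
 R  0  1  2  2  2  3  4  4  4  4  4  4  4
 S  0  1  2  2  2  3  4  4  5  5  5  5  5
 P  0  1  2  2  2  3  4  5  5  5  5  5  5
 S  0  1  2  2  2  3  4  5  6  6  6  6  6
 K  0  1  2  3  3  3  4  5  6  6  7  7  7
 S  0  1  2  3  3  3  4  5  6  6  7  7  7
 W  0  1  2  3  3  4  4  5  6  7  7  8  8
dp[11][12] = 8. One LCS (by backtracking along matches): SWWSPSKW.

8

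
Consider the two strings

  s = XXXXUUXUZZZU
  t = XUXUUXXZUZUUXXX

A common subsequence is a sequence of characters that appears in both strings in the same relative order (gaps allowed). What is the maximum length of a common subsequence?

Match X (s #1, t #1); then X (s #4, t #3); then U (s #5, t #4); then U (s #6, t #5); then X (s #7, t #7); then U (s #8, t #9); then Z (s #9, t #10); then U (s #12, t #12) — 8 characters in the same relative order in both. dp[12][15] = 8 confirms this is the maximum.

8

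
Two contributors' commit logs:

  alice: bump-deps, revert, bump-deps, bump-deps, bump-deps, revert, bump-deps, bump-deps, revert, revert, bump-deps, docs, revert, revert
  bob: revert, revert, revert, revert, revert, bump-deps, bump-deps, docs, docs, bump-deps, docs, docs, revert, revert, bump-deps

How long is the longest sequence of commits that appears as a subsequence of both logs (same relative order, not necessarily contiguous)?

One common subsequence of length 8: revert at alice[2]=bob[4] → revert at alice[6]=bob[5] → bump-deps at alice[7]=bob[6] → bump-deps at alice[8]=bob[7] → bump-deps at alice[11]=bob[10] → docs at alice[12]=bob[12] → revert at alice[13]=bob[13] → revert at alice[14]=bob[14], and the DP table's final entry dp[14][15] is also 8, so no common subsequence is longer.

8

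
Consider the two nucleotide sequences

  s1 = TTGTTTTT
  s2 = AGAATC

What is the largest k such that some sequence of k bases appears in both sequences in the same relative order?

Let dp[i][j] be the LCS length of the first i bases of s1 and the first j bases of s2. dp[i][j] = dp[i-1][j-1]+1 when the i-th and j-th bases match, else max(dp[i-1][j], dp[i][j-1]).
    ·  A  G  A  A  T  C
 ·  0  0  0  0  0  0  0
 T  0  0  0  0  0  1  1
 T  0  0  0  0  0  1  1
 G  0  0  1  1  1  1  1
 T  0  0  1  1  1  2  2
 T  0  0  1  1  1  2  2
 T  0  0  1  1  1  2  2
 T  0  0  1  1  1  2  2
 T  0  0  1  1  1  2  2
dp[8][6] = 2. One LCS (by backtracking along matches): GT.

2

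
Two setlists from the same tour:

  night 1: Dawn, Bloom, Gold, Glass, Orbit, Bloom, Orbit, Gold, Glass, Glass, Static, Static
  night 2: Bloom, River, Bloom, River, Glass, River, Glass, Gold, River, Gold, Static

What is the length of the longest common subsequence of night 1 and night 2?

5

Pick Bloom (night 1 #2, night 2 #1) → Bloom (night 1 #6, night 2 #3) → Glass (night 1 #9, night 2 #5) → Glass (night 1 #10, night 2 #7) → Static (night 1 #12, night 2 #11); all 5 songs appear in both, in order. dp[12][11] = 5 confirms this is the maximum.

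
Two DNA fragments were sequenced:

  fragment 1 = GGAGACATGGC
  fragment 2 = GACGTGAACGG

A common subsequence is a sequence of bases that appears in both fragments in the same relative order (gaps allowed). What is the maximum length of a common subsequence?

7

Taking G (fragment 1 #1, fragment 2 #4) → G (fragment 1 #2, fragment 2 #6) → A (fragment 1 #3, fragment 2 #7) → A (fragment 1 #5, fragment 2 #8) → C (fragment 1 #6, fragment 2 #9) → G (fragment 1 #9, fragment 2 #10) → G (fragment 1 #10, fragment 2 #11) gives a common subsequence of length 7. The LCS DP gives dp[11][11] = 7, so this is optimal.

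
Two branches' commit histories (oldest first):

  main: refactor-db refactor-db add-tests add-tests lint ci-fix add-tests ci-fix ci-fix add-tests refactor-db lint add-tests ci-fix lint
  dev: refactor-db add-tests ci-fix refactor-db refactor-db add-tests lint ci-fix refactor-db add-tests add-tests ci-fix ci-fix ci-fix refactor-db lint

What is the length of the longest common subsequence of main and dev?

10

Taking refactor-db (main #1, dev #4) → refactor-db (main #2, dev #5) → add-tests (main #4, dev #6) → lint (main #5, dev #7) → ci-fix (main #6, dev #8) → add-tests (main #7, dev #11) → ci-fix (main #8, dev #13) → ci-fix (main #9, dev #14) → refactor-db (main #11, dev #15) → lint (main #15, dev #16) gives a common subsequence of length 10, and the DP table's final entry dp[15][16] is also 10, so no common subsequence is longer.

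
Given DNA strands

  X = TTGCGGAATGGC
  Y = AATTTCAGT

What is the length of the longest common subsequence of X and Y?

Match T at X[1]=Y[4] → T at X[2]=Y[5] → C at X[4]=Y[6] → G at X[6]=Y[8] → T at X[9]=Y[9] — 5 bases in the same relative order in both, and the DP table's final entry dp[12][9] is also 5, so no common subsequence is longer.

5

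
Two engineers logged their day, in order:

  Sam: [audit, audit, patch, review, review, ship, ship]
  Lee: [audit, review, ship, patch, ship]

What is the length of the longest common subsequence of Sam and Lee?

One common subsequence of length 4: audit at Sam[2]=Lee[1], review at Sam[5]=Lee[2], ship at Sam[6]=Lee[3], ship at Sam[7]=Lee[5]. dp[7][5] = 4 confirms this is the maximum.

4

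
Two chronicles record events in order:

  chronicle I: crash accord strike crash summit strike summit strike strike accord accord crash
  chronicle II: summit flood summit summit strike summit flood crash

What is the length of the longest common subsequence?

Match summit at chronicle I[5]=chronicle II[4] → strike at chronicle I[6]=chronicle II[5] → summit at chronicle I[7]=chronicle II[6] → crash at chronicle I[12]=chronicle II[8] — 4 events in the same relative order in both, and the DP table's final entry dp[12][8] is also 4, so no common subsequence is longer.

4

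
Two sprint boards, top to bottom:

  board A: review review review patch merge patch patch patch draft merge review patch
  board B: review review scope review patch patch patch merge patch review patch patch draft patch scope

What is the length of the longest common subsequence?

10

One common subsequence of length 10: review (board A #1, board B #1), then review (board A #2, board B #2), then review (board A #3, board B #4), then patch (board A #4, board B #7), then merge (board A #5, board B #8), then patch (board A #6, board B #9), then patch (board A #7, board B #11), then patch (board A #8, board B #12), then draft (board A #9, board B #13), then patch (board A #12, board B #14). The LCS DP gives dp[12][15] = 10, so this is optimal.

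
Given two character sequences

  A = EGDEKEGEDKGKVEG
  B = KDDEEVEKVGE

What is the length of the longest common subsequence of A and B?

One common subsequence of length 7: D (A #3, B #3) → E (A #4, B #4) → E (A #6, B #5) → E (A #8, B #7) → K (A #10, B #8) → G (A #11, B #10) → E (A #14, B #11). Since dp[15][11] = 7, nothing longer is possible.

7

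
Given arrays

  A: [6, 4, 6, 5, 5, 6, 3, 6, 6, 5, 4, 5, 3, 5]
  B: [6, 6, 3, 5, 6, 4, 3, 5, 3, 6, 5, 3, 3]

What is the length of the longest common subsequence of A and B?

Pick 6 [1,1]; then 6 [3,2]; then 5 [4,4]; then 5 [5,8]; then 3 [7,9]; then 6 [9,10]; then 5 [10,11]; then 3 [13,13]; all 8 values appear in both, in order. Since dp[14][13] = 8, nothing longer is possible.

8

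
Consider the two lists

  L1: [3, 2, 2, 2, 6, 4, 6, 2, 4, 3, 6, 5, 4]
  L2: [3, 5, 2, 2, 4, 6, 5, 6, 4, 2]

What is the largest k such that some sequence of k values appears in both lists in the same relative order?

7

One common subsequence of length 7: 3 (L1 #1, L2 #1); then 2 (L1 #3, L2 #3); then 2 (L1 #4, L2 #4); then 4 (L1 #6, L2 #5); then 6 (L1 #7, L2 #6); then 6 (L1 #11, L2 #8); then 4 (L1 #13, L2 #9). Since dp[13][10] = 7, nothing longer is possible.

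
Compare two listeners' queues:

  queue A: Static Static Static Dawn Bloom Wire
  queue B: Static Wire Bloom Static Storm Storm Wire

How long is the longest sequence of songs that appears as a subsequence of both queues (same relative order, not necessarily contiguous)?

3

Taking Static [1,1]; then Static [2,4]; then Wire [6,7] gives a common subsequence of length 3. The LCS DP gives dp[6][7] = 3, so this is optimal.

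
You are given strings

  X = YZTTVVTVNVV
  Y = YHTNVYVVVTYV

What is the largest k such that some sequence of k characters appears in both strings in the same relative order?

Match Y [1,1], then T [3,3], then V [5,5], then V [6,7], then V [8,8], then V [10,9], then V [11,12] — 7 characters in the same relative order in both. The LCS DP gives dp[11][12] = 7, so this is optimal.

7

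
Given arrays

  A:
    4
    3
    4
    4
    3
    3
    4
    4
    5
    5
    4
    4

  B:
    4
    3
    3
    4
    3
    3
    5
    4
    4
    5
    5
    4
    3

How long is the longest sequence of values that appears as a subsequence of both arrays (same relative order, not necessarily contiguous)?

Match 4 (A #1, B #1) → 3 (A #2, B #3) → 4 (A #4, B #4) → 3 (A #5, B #5) → 3 (A #6, B #6) → 4 (A #7, B #8) → 4 (A #8, B #9) → 5 (A #9, B #10) → 5 (A #10, B #11) → 4 (A #11, B #12) — 10 values in the same relative order in both. The LCS DP gives dp[12][13] = 10, so this is optimal.

10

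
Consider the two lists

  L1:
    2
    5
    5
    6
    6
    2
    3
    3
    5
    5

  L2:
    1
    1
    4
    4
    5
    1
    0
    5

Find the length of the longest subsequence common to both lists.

Taking 5 at L1[2]=L2[5], 5 at L1[10]=L2[8] gives a common subsequence of length 2, and the DP table's final entry dp[10][8] is also 2, so no common subsequence is longer.

2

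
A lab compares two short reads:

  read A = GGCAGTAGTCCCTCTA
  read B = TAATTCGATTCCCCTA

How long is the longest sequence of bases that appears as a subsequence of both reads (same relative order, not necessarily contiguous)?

10

Taking G [2,7], A [4,8], T [6,9], T [9,10], C [10,11], C [11,12], C [12,13], C [14,14], T [15,15], A [16,16] gives a common subsequence of length 10, and the DP table's final entry dp[16][16] is also 10, so no common subsequence is longer.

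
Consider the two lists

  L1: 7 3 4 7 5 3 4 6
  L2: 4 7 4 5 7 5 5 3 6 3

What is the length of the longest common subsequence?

Pick 7 (L1 #1, L2 #2), 4 (L1 #3, L2 #3), 7 (L1 #4, L2 #5), 5 (L1 #5, L2 #7), 3 (L1 #6, L2 #8), 6 (L1 #8, L2 #9); all 6 values appear in both, in order. The LCS DP gives dp[8][10] = 6, so this is optimal.

6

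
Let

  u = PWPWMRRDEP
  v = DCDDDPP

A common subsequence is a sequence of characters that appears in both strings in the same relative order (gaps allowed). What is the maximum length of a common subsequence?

2

Pick P at u[3]=v[6] → P at u[10]=v[7]; all 2 characters appear in both, in order. Since dp[10][7] = 2, nothing longer is possible.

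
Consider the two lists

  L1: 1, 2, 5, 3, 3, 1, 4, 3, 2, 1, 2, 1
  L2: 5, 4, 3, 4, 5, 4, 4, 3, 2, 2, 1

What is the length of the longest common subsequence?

Taking 5 (L1 #3, L2 #1), then 3 (L1 #4, L2 #3), then 4 (L1 #7, L2 #7), then 3 (L1 #8, L2 #8), then 2 (L1 #9, L2 #9), then 2 (L1 #11, L2 #10), then 1 (L1 #12, L2 #11) gives a common subsequence of length 7. The LCS DP gives dp[12][11] = 7, so this is optimal.

7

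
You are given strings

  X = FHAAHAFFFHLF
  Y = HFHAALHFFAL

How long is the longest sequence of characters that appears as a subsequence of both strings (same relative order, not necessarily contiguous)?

8

Pick F (X #1, Y #2), then H (X #2, Y #3), then A (X #3, Y #4), then A (X #4, Y #5), then H (X #5, Y #7), then F (X #7, Y #8), then F (X #8, Y #9), then L (X #11, Y #11); all 8 characters appear in both, in order. dp[12][11] = 8 confirms this is the maximum.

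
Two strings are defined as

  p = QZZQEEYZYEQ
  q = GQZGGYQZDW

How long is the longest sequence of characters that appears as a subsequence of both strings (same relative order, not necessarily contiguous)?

4

Let dp[i][j] be the LCS length of the first i characters of p and the first j characters of q. dp[i][j] = dp[i-1][j-1]+1 when the i-th and j-th characters match, else max(dp[i-1][j], dp[i][j-1]).
    ·  G  Q  Z  G  G  Y  Q  Z  D  W
 ·  0  0  0  0  0  0  0  0  0  0  0
 Q  0  0  1  1  1  1  1  1  1  1  1
 Z  0  0  1  2  2  2  2  2  2  2  2
 Z  0  0  1  2  2  2  2  2  3  3  3
 Q  0  0  1  2  2  2  2  3  3  3  3
 E  0  0  1  2  2  2  2  3  3  3  3
 E  0  0  1  2  2  2  2  3  3  3  3
 Y  0  0  1  2  2  2  3  3  3  3  3
 Z  0  0  1  2  2  2  3  3  4  4  4
 Y  0  0  1  2  2  2  3  3  4  4  4
 E  0  0  1  2  2  2  3  3  4  4  4
 Q  0  0  1  2  2  2  3  4  4  4  4
dp[11][10] = 4. One LCS (by backtracking along matches): QZQZ.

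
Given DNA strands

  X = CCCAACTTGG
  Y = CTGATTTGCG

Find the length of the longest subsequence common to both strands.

Let dp[i][j] be the LCS length of the first i bases of X and the first j bases of Y. dp[i][j] = dp[i-1][j-1]+1 when the i-th and j-th bases match, else max(dp[i-1][j], dp[i][j-1]).
    ·  C  T  G  A  T  T  T  G  C  G
 ·  0  0  0  0  0  0  0  0  0  0  0
 C  0  1  1  1  1  1  1  1  1  1  1
 C  0  1  1  1  1  1  1  1  1  2  2
 C  0  1  1  1  1  1  1  1  1  2  2
 A  0  1  1  1  2  2  2  2  2  2  2
 A  0  1  1  1  2  2  2  2  2  2  2
 C  0  1  1  1  2  2  2  2  2  3  3
 T  0  1  2  2  2  3  3  3  3  3  3
 T  0  1  2  2  2  3  4  4  4  4  4
 G  0  1  2  3  3  3  4  4  5  5  5
 G  0  1  2  3  3  3  4  4  5  5  6
dp[10][10] = 6. One LCS (by backtracking along matches): CATTGG.

6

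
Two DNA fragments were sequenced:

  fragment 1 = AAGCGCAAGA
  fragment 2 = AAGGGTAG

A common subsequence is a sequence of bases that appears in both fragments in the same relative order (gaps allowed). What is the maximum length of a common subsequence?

6

Taking A at fragment 1[1]=fragment 2[1]; then A at fragment 1[2]=fragment 2[2]; then G at fragment 1[3]=fragment 2[4]; then G at fragment 1[5]=fragment 2[5]; then A at fragment 1[8]=fragment 2[7]; then G at fragment 1[9]=fragment 2[8] gives a common subsequence of length 6, and the DP table's final entry dp[10][8] is also 6, so no common subsequence is longer.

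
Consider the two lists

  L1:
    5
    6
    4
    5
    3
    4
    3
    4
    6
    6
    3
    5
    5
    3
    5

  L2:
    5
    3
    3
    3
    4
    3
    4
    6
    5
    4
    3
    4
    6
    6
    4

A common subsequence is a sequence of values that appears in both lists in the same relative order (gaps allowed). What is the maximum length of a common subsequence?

8

Pick 5 (L1 #1, L2 #1), 6 (L1 #2, L2 #8), 5 (L1 #4, L2 #9), 4 (L1 #6, L2 #10), 3 (L1 #7, L2 #11), 4 (L1 #8, L2 #12), 6 (L1 #9, L2 #13), 6 (L1 #10, L2 #14); all 8 values appear in both, in order. Since dp[15][15] = 8, nothing longer is possible.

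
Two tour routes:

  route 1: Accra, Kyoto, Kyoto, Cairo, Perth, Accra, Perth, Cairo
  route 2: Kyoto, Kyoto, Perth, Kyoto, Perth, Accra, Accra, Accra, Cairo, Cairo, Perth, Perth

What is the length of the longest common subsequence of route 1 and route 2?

One common subsequence of length 5: Kyoto (route 1 #2, route 2 #2); then Kyoto (route 1 #3, route 2 #4); then Cairo (route 1 #4, route 2 #10); then Perth (route 1 #5, route 2 #11); then Perth (route 1 #7, route 2 #12). The LCS DP gives dp[8][12] = 5, so this is optimal.

5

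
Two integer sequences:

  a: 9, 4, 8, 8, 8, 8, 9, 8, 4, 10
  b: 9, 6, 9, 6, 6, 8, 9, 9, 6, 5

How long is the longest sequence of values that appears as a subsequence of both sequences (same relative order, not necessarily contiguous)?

Let dp[i][j] be the LCS length of the first i values of a and the first j values of b. dp[i][j] = dp[i-1][j-1]+1 when the i-th and j-th values match, else max(dp[i-1][j], dp[i][j-1]).
    ·  9  6  9  6  6  8  9  9  6  5
 ·  0  0  0  0  0  0  0  0  0  0  0
 9  0  1  1  1  1  1  1  1  1  1  1
 4  0  1  1  1  1  1  1  1  1  1  1
 8  0  1  1  1  1  1  2  2  2  2  2
 8  0  1  1  1  1  1  2  2  2  2  2
 8  0  1  1  1  1  1  2  2  2  2  2
 8  0  1  1  1  1  1  2  2  2  2  2
 9  0  1  1  2  2  2  2  3  3  3  3
 8  0  1  1  2  2  2  3  3  3  3  3
 4  0  1  1  2  2  2  3  3  3  3  3
10  0  1  1  2  2  2  3  3  3  3  3
dp[10][10] = 3. One LCS (by backtracking along matches): 9, 8, 9.

3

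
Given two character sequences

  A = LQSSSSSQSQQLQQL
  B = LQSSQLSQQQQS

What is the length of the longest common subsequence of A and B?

10

Taking L at A[1]=B[1] → Q at A[2]=B[2] → S at A[6]=B[3] → S at A[7]=B[4] → Q at A[8]=B[5] → S at A[9]=B[7] → Q at A[10]=B[8] → Q at A[11]=B[9] → Q at A[13]=B[10] → Q at A[14]=B[11] gives a common subsequence of length 10. dp[15][12] = 10 confirms this is the maximum.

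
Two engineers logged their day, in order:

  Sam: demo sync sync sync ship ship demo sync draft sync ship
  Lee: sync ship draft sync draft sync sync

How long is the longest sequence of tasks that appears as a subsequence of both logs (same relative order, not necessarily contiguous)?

One common subsequence of length 5: sync (Sam #4, Lee #1); then ship (Sam #5, Lee #2); then sync (Sam #8, Lee #4); then draft (Sam #9, Lee #5); then sync (Sam #10, Lee #7). The LCS DP gives dp[11][7] = 5, so this is optimal.

5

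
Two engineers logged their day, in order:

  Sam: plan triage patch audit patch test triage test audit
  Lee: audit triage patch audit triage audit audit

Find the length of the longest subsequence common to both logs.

One common subsequence of length 5: triage (Sam #2, Lee #2); then patch (Sam #3, Lee #3); then audit (Sam #4, Lee #4); then triage (Sam #7, Lee #5); then audit (Sam #9, Lee #7). dp[9][7] = 5 confirms this is the maximum.

5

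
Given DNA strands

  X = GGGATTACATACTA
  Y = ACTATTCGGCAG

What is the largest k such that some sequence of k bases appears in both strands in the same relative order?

Match A [4,4], T [5,5], T [6,6], C [8,7], C [12,10], A [14,11] — 6 bases in the same relative order in both. The LCS DP gives dp[14][12] = 6, so this is optimal.

6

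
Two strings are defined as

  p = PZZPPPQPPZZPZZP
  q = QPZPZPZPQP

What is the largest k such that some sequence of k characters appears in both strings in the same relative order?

7

Pick P at p[1]=q[2] → Z at p[2]=q[3] → Z at p[3]=q[5] → P at p[4]=q[6] → P at p[6]=q[8] → Q at p[7]=q[9] → P at p[15]=q[10]; all 7 characters appear in both, in order. dp[15][10] = 7 confirms this is the maximum.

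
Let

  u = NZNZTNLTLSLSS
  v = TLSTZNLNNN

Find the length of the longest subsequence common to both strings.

Taking T at u[5]=v[1], L at u[7]=v[2], T at u[8]=v[4], L at u[9]=v[7] gives a common subsequence of length 4. dp[13][10] = 4 confirms this is the maximum.

4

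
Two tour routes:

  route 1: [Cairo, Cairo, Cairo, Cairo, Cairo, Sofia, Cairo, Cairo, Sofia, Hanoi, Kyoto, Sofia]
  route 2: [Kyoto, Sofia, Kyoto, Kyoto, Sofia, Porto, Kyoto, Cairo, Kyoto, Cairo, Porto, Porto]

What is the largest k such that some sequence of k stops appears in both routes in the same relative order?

Taking Sofia (route 1 #6, route 2 #5) → Cairo (route 1 #7, route 2 #8) → Cairo (route 1 #8, route 2 #10) gives a common subsequence of length 3, and the DP table's final entry dp[12][12] is also 3, so no common subsequence is longer.

3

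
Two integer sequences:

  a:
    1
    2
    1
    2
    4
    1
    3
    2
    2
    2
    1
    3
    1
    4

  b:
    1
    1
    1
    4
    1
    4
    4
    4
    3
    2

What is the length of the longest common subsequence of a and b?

6

One common subsequence of length 6: 1 (a #1, b #2) → 1 (a #3, b #3) → 4 (a #5, b #4) → 1 (a #6, b #5) → 3 (a #7, b #9) → 2 (a #10, b #10). The LCS DP gives dp[14][10] = 6, so this is optimal.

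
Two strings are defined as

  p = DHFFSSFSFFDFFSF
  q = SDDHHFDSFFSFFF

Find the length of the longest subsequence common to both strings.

9

One common subsequence of length 9: D at p[1]=q[3], H at p[2]=q[5], F at p[3]=q[6], F at p[4]=q[9], F at p[7]=q[10], S at p[8]=q[11], F at p[12]=q[12], F at p[13]=q[13], F at p[15]=q[14]. Since dp[15][14] = 9, nothing longer is possible.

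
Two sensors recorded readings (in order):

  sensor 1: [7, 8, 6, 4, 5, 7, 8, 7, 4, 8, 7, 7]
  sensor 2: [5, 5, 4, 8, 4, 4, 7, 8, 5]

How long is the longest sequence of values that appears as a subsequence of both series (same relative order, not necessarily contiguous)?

Let dp[i][j] be the LCS length of the first i values of sensor 1 and the first j values of sensor 2. dp[i][j] = dp[i-1][j-1]+1 when the i-th and j-th values match, else max(dp[i-1][j], dp[i][j-1]).
    ·  5  5  4  8  4  4  7  8  5
 ·  0  0  0  0  0  0  0  0  0  0
 7  0  0  0  0  0  0  0  1  1  1
 8  0  0  0  0  1  1  1  1  2  2
 6  0  0  0  0  1  1  1  1  2  2
 4  0  0  0  1  1  2  2  2  2  2
 5  0  1  1  1  1  2  2  2  2  3
 7  0  1  1  1  1  2  2  3  3  3
 8  0  1  1  1  2  2  2  3  4  4
 7  0  1  1  1  2  2  2  3  4  4
 4  0  1  1  2  2  3  3  3  4  4
 8  0  1  1  2  3  3  3  3  4  4
 7  0  1  1  2  3  3  3  4  4  4
 7  0  1  1  2  3  3  3  4  4  4
dp[12][9] = 4. One LCS (by backtracking along matches): 8, 4, 7, 8.

4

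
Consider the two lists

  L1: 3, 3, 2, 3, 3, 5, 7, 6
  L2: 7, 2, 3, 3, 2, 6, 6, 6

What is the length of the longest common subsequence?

Match 3 (L1 #1, L2 #3); then 3 (L1 #2, L2 #4); then 2 (L1 #3, L2 #5); then 6 (L1 #8, L2 #8) — 4 values in the same relative order in both. dp[8][8] = 4 confirms this is the maximum.

4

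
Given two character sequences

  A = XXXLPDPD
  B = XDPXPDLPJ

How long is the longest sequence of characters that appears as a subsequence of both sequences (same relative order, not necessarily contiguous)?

5

Let dp[i][j] be the LCS length of the first i characters of A and the first j characters of B. dp[i][j] = dp[i-1][j-1]+1 when the i-th and j-th characters match, else max(dp[i-1][j], dp[i][j-1]).
    ·  X  D  P  X  P  D  L  P  J
 ·  0  0  0  0  0  0  0  0  0  0
 X  0  1  1  1  1  1  1  1  1  1
 X  0  1  1  1  2  2  2  2  2  2
 X  0  1  1  1  2  2  2  2  2  2
 L  0  1  1  1  2  2  2  3  3  3
 P  0  1  1  2  2  3  3  3  4  4
 D  0  1  2  2  2  3  4  4  4  4
 P  0  1  2  3  3  3  4  4  5  5
 D  0  1  2  3  3  3  4  4  5  5
dp[8][9] = 5. One LCS (by backtracking along matches): XXPDP.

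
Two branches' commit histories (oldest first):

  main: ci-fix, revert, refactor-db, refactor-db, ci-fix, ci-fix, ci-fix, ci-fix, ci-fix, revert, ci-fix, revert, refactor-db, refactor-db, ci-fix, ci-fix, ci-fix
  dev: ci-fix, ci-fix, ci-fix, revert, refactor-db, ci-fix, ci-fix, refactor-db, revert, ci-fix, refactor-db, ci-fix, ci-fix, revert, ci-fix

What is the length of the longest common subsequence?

Taking ci-fix at main[1]=dev[3], then revert at main[2]=dev[4], then refactor-db at main[4]=dev[5], then ci-fix at main[5]=dev[6], then ci-fix at main[6]=dev[7], then revert at main[10]=dev[9], then ci-fix at main[11]=dev[10], then refactor-db at main[14]=dev[11], then ci-fix at main[15]=dev[12], then ci-fix at main[16]=dev[13], then ci-fix at main[17]=dev[15] gives a common subsequence of length 11, and the DP table's final entry dp[17][15] is also 11, so no common subsequence is longer.

11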